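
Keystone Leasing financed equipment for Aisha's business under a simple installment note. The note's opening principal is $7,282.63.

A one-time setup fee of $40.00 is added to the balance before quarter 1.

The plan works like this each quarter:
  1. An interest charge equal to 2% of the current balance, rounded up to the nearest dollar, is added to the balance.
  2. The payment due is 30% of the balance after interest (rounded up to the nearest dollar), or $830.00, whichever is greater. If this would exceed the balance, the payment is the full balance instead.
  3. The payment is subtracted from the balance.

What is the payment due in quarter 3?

$1,143.00

Quarter 1: opening $7,322.63; interest $147.00 → $7,469.63; payment $2,241.00; balance $5,228.63
Quarter 2: opening $5,228.63; interest $105.00 → $5,333.63; payment $1,601.00; balance $3,732.63
Quarter 3: opening $3,732.63; interest $75.00 → $3,807.63; payment $1,143.00; balance $2,664.63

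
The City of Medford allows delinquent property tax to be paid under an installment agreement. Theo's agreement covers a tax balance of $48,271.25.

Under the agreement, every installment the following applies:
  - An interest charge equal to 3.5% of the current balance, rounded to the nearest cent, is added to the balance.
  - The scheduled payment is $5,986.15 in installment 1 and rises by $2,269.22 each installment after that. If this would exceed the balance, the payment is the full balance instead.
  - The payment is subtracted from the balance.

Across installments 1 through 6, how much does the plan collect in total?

Installment 1: $48,271.25 +$1,689.49 interest = $49,960.74; pay $5,986.15 → $43,974.59
Installment 2: $43,974.59 +$1,539.11 interest = $45,513.70; pay $8,255.37 → $37,258.33
Installment 3: $37,258.33 +$1,304.04 interest = $38,562.37; pay $10,524.59 → $28,037.78
Installment 4: $28,037.78 +$981.32 interest = $29,019.10; pay $12,793.81 → $16,225.29
Installment 5: $16,225.29 +$567.89 interest = $16,793.18; pay $15,063.03 → $1,730.15
Installment 6: $1,730.15 +$60.56 interest = $1,790.71; pay $1,790.71 → $0.00
Total paid: $54,413.66

$54,413.66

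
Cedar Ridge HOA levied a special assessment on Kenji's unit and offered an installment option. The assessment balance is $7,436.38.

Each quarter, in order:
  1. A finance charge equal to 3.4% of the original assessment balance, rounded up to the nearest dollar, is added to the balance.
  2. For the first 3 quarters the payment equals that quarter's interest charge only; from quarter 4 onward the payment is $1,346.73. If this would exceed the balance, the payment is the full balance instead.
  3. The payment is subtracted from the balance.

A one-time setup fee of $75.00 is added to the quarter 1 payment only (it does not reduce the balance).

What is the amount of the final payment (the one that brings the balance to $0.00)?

$1,127.00

# | Opening | Interest | Payment | Fee | End bal
1 | $7,436.38 | $253.00 | $253.00 | $75.00 | $7,436.38
2 | $7,436.38 | $253.00 | $253.00 | — | $7,436.38
3 | $7,436.38 | $253.00 | $253.00 | — | $7,436.38
4 | $7,436.38 | $253.00 | $1,346.73 | — | $6,342.65
5 | $6,342.65 | $253.00 | $1,346.73 | — | $5,248.92
6 | $5,248.92 | $253.00 | $1,346.73 | — | $4,155.19
7 | $4,155.19 | $253.00 | $1,346.73 | — | $3,061.46
8 | $3,061.46 | $253.00 | $1,346.73 | — | $1,967.73
9 | $1,967.73 | $253.00 | $1,346.73 | — | $874.00
10 | $874.00 | $253.00 | $1,127.00 | — | $0.00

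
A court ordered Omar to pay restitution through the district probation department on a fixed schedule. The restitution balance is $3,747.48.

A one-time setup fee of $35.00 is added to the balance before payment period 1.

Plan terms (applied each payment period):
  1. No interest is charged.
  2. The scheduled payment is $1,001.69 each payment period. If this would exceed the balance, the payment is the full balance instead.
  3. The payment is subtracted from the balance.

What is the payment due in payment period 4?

$777.41

Payment period 1: opening $3,782.48; payment $1,001.69; balance $2,780.79
Payment period 2: opening $2,780.79; payment $1,001.69; balance $1,779.10
Payment period 3: opening $1,779.10; payment $1,001.69; balance $777.41
Payment period 4: opening $777.41; payment $777.41; balance $0.00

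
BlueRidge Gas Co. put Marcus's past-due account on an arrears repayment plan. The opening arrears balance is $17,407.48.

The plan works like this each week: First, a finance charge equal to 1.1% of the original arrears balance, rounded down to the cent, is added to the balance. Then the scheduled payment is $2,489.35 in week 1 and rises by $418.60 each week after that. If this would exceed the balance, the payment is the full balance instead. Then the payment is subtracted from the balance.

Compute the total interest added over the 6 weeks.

# | Opening | Interest | Payment | End bal
1 | $17,407.48 | $191.48 | $2,489.35 | $15,109.61
2 | $15,109.61 | $191.48 | $2,907.95 | $12,393.14
3 | $12,393.14 | $191.48 | $3,326.55 | $9,258.07
4 | $9,258.07 | $191.48 | $3,745.15 | $5,704.40
5 | $5,704.40 | $191.48 | $4,163.75 | $1,732.13
6 | $1,732.13 | $191.48 | $1,923.61 | $0.00
Total interest: $191.48 + $191.48 + $191.48 + $191.48 + $191.48 + $191.48 = $1,148.88

$1,148.88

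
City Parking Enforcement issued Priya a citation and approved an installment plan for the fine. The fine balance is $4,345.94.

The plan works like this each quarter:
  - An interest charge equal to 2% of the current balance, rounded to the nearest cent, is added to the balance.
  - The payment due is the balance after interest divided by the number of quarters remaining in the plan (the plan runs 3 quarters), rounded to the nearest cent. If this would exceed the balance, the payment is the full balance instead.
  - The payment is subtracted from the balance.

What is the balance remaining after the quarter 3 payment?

Quarter 1: opening $4,345.94; interest $86.92 → $4,432.86; payment $1,477.62; balance $2,955.24
Quarter 2: opening $2,955.24; interest $59.10 → $3,014.34; payment $1,507.17; balance $1,507.17
Quarter 3: opening $1,507.17; interest $30.14 → $1,537.31; payment $1,537.31; balance $0.00

$0.00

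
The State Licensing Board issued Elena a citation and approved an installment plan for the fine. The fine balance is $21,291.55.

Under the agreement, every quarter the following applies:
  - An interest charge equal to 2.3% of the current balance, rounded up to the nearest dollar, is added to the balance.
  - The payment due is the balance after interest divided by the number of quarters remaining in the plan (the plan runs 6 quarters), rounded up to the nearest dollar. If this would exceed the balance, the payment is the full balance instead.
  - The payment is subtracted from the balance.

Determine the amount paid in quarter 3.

Quarter 1: $21,291.55 +$490.00 interest = $21,781.55; pay $3,631.00 → $18,150.55
Quarter 2: $18,150.55 +$418.00 interest = $18,568.55; pay $3,714.00 → $14,854.55
Quarter 3: $14,854.55 +$342.00 interest = $15,196.55; pay $3,800.00 → $11,396.55

$3,800.00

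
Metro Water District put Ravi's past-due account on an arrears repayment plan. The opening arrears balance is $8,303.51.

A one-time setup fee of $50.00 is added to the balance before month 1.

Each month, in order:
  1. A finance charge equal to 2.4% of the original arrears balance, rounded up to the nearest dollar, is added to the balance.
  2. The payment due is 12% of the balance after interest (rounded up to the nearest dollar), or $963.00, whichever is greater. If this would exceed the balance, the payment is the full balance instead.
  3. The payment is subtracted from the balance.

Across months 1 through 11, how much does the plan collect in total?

$10,553.51

Month 1: opening $8,353.51; interest $200.00 → $8,553.51; payment $1,027.00; balance $7,526.51
Month 2: opening $7,526.51; interest $200.00 → $7,726.51; payment $963.00; balance $6,763.51
Month 3: opening $6,763.51; interest $200.00 → $6,963.51; payment $963.00; balance $6,000.51
Month 4: opening $6,000.51; interest $200.00 → $6,200.51; payment $963.00; balance $5,237.51
Month 5: opening $5,237.51; interest $200.00 → $5,437.51; payment $963.00; balance $4,474.51
Month 6: opening $4,474.51; interest $200.00 → $4,674.51; payment $963.00; balance $3,711.51
Month 7: opening $3,711.51; interest $200.00 → $3,911.51; payment $963.00; balance $2,948.51
Month 8: opening $2,948.51; interest $200.00 → $3,148.51; payment $963.00; balance $2,185.51
Month 9: opening $2,185.51; interest $200.00 → $2,385.51; payment $963.00; balance $1,422.51
Month 10: opening $1,422.51; interest $200.00 → $1,622.51; payment $963.00; balance $659.51
Month 11: opening $659.51; interest $200.00 → $859.51; payment $859.51; balance $0.00
Total paid: $10,553.51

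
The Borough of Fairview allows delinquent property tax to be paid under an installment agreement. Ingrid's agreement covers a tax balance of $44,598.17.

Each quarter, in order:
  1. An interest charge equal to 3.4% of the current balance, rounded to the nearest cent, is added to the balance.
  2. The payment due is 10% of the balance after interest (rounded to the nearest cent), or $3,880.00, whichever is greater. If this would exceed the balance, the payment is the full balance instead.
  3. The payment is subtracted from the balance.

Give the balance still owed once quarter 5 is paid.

Quarter 1: $44,598.17 +$1,516.34 interest = $46,114.51; pay $4,611.45 → $41,503.06
Quarter 2: $41,503.06 +$1,411.10 interest = $42,914.16; pay $4,291.42 → $38,622.74
Quarter 3: $38,622.74 +$1,313.17 interest = $39,935.91; pay $3,993.59 → $35,942.32
Quarter 4: $35,942.32 +$1,222.04 interest = $37,164.36; pay $3,880.00 → $33,284.36
Quarter 5: $33,284.36 +$1,131.67 interest = $34,416.03; pay $3,880.00 → $30,536.03

$30,536.03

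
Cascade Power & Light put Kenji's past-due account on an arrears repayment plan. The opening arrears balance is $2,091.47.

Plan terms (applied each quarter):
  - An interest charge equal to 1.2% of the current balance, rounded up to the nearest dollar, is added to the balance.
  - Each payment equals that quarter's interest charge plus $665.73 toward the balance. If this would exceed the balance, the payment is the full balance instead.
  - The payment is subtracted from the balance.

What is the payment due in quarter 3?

# | Opening | Interest | Payment | End bal
1 | $2,091.47 | $26.00 | $691.73 | $1,425.74
2 | $1,425.74 | $18.00 | $683.73 | $760.01
3 | $760.01 | $10.00 | $675.73 | $94.28

$675.73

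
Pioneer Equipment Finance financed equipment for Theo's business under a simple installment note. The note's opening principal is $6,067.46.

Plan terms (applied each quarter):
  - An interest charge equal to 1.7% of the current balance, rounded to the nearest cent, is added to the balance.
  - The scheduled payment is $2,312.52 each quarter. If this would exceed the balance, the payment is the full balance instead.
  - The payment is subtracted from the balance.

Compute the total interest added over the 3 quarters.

$196.13

Quarter 1: $6,067.46 +$103.15 interest = $6,170.61; pay $2,312.52 → $3,858.09
Quarter 2: $3,858.09 +$65.59 interest = $3,923.68; pay $2,312.52 → $1,611.16
Quarter 3: $1,611.16 +$27.39 interest = $1,638.55; pay $1,638.55 → $0.00
Total interest: $103.15 + $65.59 + $27.39 = $196.13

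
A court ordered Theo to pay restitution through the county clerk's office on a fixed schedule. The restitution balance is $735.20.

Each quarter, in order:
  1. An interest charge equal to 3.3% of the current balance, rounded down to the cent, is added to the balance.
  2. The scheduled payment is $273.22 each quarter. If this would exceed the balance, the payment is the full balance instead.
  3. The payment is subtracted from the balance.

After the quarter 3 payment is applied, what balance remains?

$0.00

Quarter 1: $735.20 +$24.26 interest = $759.46; pay $273.22 → $486.24
Quarter 2: $486.24 +$16.04 interest = $502.28; pay $273.22 → $229.06
Quarter 3: $229.06 +$7.55 interest = $236.61; pay $236.61 → $0.00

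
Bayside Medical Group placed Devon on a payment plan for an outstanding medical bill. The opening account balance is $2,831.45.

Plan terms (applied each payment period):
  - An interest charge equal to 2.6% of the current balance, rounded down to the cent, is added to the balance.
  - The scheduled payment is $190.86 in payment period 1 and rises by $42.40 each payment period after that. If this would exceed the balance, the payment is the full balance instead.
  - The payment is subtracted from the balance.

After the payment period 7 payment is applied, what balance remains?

$1,013.84

Payment period 1: $2,831.45 +$73.61 interest = $2,905.06; pay $190.86 → $2,714.20
Payment period 2: $2,714.20 +$70.56 interest = $2,784.76; pay $233.26 → $2,551.50
Payment period 3: $2,551.50 +$66.33 interest = $2,617.83; pay $275.66 → $2,342.17
Payment period 4: $2,342.17 +$60.89 interest = $2,403.06; pay $318.06 → $2,085.00
Payment period 5: $2,085.00 +$54.21 interest = $2,139.21; pay $360.46 → $1,778.75
Payment period 6: $1,778.75 +$46.24 interest = $1,824.99; pay $402.86 → $1,422.13
Payment period 7: $1,422.13 +$36.97 interest = $1,459.10; pay $445.26 → $1,013.84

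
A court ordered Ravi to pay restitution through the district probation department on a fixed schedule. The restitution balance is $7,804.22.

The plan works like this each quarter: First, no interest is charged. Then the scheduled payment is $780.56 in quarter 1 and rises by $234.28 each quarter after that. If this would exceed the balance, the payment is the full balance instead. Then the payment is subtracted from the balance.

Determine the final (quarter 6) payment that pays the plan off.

$1,558.62

Quarter 1: $7,804.22 − $780.56 → $7,023.66
Quarter 2: $7,023.66 − $1,014.84 → $6,008.82
Quarter 3: $6,008.82 − $1,249.12 → $4,759.70
Quarter 4: $4,759.70 − $1,483.40 → $3,276.30
Quarter 5: $3,276.30 − $1,717.68 → $1,558.62
Quarter 6: $1,558.62 − $1,558.62 → $0.00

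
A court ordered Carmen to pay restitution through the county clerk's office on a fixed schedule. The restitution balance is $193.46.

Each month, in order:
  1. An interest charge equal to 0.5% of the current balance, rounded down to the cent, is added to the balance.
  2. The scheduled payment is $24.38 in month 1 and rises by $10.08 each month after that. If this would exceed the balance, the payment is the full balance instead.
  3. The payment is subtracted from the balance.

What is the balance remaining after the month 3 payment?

Month 1: opening $193.46; interest $0.96 → $194.42; payment $24.38; balance $170.04
Month 2: opening $170.04; interest $0.85 → $170.89; payment $34.46; balance $136.43
Month 3: opening $136.43; interest $0.68 → $137.11; payment $44.54; balance $92.57

$92.57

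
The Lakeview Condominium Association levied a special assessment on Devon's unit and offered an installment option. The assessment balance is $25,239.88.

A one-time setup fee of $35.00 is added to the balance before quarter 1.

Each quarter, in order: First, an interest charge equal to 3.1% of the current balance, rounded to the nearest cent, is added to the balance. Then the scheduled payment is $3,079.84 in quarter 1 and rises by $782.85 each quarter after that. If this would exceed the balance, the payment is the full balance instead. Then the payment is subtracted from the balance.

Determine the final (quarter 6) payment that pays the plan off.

$5,138.56

Quarter 1: opening $25,274.88; interest $783.52 → $26,058.40; payment $3,079.84; balance $22,978.56
Quarter 2: opening $22,978.56; interest $712.34 → $23,690.90; payment $3,862.69; balance $19,828.21
Quarter 3: opening $19,828.21; interest $614.67 → $20,442.88; payment $4,645.54; balance $15,797.34
Quarter 4: opening $15,797.34; interest $489.72 → $16,287.06; payment $5,428.39; balance $10,858.67
Quarter 5: opening $10,858.67; interest $336.62 → $11,195.29; payment $6,211.24; balance $4,984.05
Quarter 6: opening $4,984.05; interest $154.51 → $5,138.56; payment $5,138.56; balance $0.00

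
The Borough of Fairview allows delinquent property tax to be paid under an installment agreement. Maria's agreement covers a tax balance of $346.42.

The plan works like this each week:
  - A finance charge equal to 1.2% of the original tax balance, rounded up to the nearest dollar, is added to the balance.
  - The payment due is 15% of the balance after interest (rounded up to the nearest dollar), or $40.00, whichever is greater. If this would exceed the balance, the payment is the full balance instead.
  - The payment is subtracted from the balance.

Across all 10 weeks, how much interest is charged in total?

$50.00

# | Opening | Interest | Payment | End bal
1 | $346.42 | $5.00 | $53.00 | $298.42
2 | $298.42 | $5.00 | $46.00 | $257.42
3 | $257.42 | $5.00 | $40.00 | $222.42
4 | $222.42 | $5.00 | $40.00 | $187.42
5 | $187.42 | $5.00 | $40.00 | $152.42
6 | $152.42 | $5.00 | $40.00 | $117.42
7 | $117.42 | $5.00 | $40.00 | $82.42
8 | $82.42 | $5.00 | $40.00 | $47.42
9 | $47.42 | $5.00 | $40.00 | $12.42
10 | $12.42 | $5.00 | $17.42 | $0.00
Total interest: $5.00 + $5.00 + $5.00 + $5.00 + $5.00 + $5.00 + $5.00 + $5.00 + $5.00 + $5.00 = $50.00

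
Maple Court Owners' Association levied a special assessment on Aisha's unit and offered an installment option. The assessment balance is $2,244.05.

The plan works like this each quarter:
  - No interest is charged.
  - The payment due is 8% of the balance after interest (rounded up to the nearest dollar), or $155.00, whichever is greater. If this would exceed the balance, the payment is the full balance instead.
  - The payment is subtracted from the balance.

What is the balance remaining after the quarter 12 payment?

Quarter 1: opening $2,244.05; payment $180.00; balance $2,064.05
Quarter 2: opening $2,064.05; payment $166.00; balance $1,898.05
Quarter 3: opening $1,898.05; payment $155.00; balance $1,743.05
Quarter 4: opening $1,743.05; payment $155.00; balance $1,588.05
Quarter 5: opening $1,588.05; payment $155.00; balance $1,433.05
Quarter 6: opening $1,433.05; payment $155.00; balance $1,278.05
Quarter 7: opening $1,278.05; payment $155.00; balance $1,123.05
Quarter 8: opening $1,123.05; payment $155.00; balance $968.05
Quarter 9: opening $968.05; payment $155.00; balance $813.05
Quarter 10: opening $813.05; payment $155.00; balance $658.05
Quarter 11: opening $658.05; payment $155.00; balance $503.05
Quarter 12: opening $503.05; payment $155.00; balance $348.05

$348.05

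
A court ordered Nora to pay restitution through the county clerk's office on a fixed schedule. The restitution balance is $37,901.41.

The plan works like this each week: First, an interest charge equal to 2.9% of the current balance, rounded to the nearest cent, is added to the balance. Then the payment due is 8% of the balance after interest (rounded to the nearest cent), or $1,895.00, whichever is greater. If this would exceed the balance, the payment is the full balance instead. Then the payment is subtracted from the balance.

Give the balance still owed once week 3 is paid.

# | Opening | Interest | Payment | End bal
1 | $37,901.41 | $1,099.14 | $3,120.04 | $35,880.51
2 | $35,880.51 | $1,040.53 | $2,953.68 | $33,967.36
3 | $33,967.36 | $985.05 | $2,796.19 | $32,156.22

$32,156.22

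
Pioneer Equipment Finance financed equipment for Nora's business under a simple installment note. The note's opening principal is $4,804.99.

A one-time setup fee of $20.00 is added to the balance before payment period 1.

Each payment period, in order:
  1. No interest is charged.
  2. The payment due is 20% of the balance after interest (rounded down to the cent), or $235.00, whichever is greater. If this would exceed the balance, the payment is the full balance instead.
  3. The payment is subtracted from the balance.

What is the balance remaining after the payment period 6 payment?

Payment period 1: opening $4,824.99; payment $964.99; balance $3,860.00
Payment period 2: opening $3,860.00; payment $772.00; balance $3,088.00
Payment period 3: opening $3,088.00; payment $617.60; balance $2,470.40
Payment period 4: opening $2,470.40; payment $494.08; balance $1,976.32
Payment period 5: opening $1,976.32; payment $395.26; balance $1,581.06
Payment period 6: opening $1,581.06; payment $316.21; balance $1,264.85

$1,264.85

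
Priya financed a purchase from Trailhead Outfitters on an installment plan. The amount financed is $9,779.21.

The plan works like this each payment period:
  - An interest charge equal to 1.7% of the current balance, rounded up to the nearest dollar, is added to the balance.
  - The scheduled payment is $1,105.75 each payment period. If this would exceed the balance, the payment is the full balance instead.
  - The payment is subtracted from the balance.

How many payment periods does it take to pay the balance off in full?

10

Payment period 1: opening $9,779.21; interest $167.00 → $9,946.21; payment $1,105.75; balance $8,840.46
Payment period 2: opening $8,840.46; interest $151.00 → $8,991.46; payment $1,105.75; balance $7,885.71
Payment period 3: opening $7,885.71; interest $135.00 → $8,020.71; payment $1,105.75; balance $6,914.96
Payment period 4: opening $6,914.96; interest $118.00 → $7,032.96; payment $1,105.75; balance $5,927.21
Payment period 5: opening $5,927.21; interest $101.00 → $6,028.21; payment $1,105.75; balance $4,922.46
Payment period 6: opening $4,922.46; interest $84.00 → $5,006.46; payment $1,105.75; balance $3,900.71
Payment period 7: opening $3,900.71; interest $67.00 → $3,967.71; payment $1,105.75; balance $2,861.96
Payment period 8: opening $2,861.96; interest $49.00 → $2,910.96; payment $1,105.75; balance $1,805.21
Payment period 9: opening $1,805.21; interest $31.00 → $1,836.21; payment $1,105.75; balance $730.46
Payment period 10: opening $730.46; interest $13.00 → $743.46; payment $743.46; balance $0.00
Balance reaches $0.00 in payment period 10.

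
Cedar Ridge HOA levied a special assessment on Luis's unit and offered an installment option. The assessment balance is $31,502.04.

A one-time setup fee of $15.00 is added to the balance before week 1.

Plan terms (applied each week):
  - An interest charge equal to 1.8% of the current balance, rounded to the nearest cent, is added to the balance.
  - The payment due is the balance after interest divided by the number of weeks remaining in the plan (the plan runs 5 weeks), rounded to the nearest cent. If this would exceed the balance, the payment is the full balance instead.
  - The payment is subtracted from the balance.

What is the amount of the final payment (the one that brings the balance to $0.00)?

Week 1: $31,517.04 +$567.31 interest = $32,084.35; pay $6,416.87 → $25,667.48
Week 2: $25,667.48 +$462.01 interest = $26,129.49; pay $6,532.37 → $19,597.12
Week 3: $19,597.12 +$352.75 interest = $19,949.87; pay $6,649.96 → $13,299.91
Week 4: $13,299.91 +$239.40 interest = $13,539.31; pay $6,769.66 → $6,769.65
Week 5: $6,769.65 +$121.85 interest = $6,891.50; pay $6,891.50 → $0.00

$6,891.50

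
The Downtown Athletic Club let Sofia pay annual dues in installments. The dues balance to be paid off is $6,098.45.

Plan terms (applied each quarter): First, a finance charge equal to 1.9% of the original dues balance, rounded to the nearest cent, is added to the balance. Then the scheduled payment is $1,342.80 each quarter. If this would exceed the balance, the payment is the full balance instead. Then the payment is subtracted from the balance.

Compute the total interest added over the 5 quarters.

$579.35

# | Opening | Interest | Payment | End bal
1 | $6,098.45 | $115.87 | $1,342.80 | $4,871.52
2 | $4,871.52 | $115.87 | $1,342.80 | $3,644.59
3 | $3,644.59 | $115.87 | $1,342.80 | $2,417.66
4 | $2,417.66 | $115.87 | $1,342.80 | $1,190.73
5 | $1,190.73 | $115.87 | $1,306.60 | $0.00
Total interest: $115.87 + $115.87 + $115.87 + $115.87 + $115.87 = $579.35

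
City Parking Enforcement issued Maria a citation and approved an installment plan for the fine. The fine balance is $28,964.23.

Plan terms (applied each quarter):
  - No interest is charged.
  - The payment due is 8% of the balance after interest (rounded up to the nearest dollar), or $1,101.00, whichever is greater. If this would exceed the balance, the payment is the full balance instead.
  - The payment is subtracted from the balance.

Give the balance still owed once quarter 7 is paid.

Quarter 1: opening $28,964.23; payment $2,318.00; balance $26,646.23
Quarter 2: opening $26,646.23; payment $2,132.00; balance $24,514.23
Quarter 3: opening $24,514.23; payment $1,962.00; balance $22,552.23
Quarter 4: opening $22,552.23; payment $1,805.00; balance $20,747.23
Quarter 5: opening $20,747.23; payment $1,660.00; balance $19,087.23
Quarter 6: opening $19,087.23; payment $1,527.00; balance $17,560.23
Quarter 7: opening $17,560.23; payment $1,405.00; balance $16,155.23

$16,155.23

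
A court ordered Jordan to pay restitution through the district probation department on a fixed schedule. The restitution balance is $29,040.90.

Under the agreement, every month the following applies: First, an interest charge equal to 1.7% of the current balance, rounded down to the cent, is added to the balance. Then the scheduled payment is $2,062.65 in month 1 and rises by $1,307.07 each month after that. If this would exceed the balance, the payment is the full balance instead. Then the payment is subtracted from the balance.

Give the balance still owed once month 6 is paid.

Month 1: opening $29,040.90; interest $493.69 → $29,534.59; payment $2,062.65; balance $27,471.94
Month 2: opening $27,471.94; interest $467.02 → $27,938.96; payment $3,369.72; balance $24,569.24
Month 3: opening $24,569.24; interest $417.67 → $24,986.91; payment $4,676.79; balance $20,310.12
Month 4: opening $20,310.12; interest $345.27 → $20,655.39; payment $5,983.86; balance $14,671.53
Month 5: opening $14,671.53; interest $249.41 → $14,920.94; payment $7,290.93; balance $7,630.01
Month 6: opening $7,630.01; interest $129.71 → $7,759.72; payment $7,759.72; balance $0.00

$0.00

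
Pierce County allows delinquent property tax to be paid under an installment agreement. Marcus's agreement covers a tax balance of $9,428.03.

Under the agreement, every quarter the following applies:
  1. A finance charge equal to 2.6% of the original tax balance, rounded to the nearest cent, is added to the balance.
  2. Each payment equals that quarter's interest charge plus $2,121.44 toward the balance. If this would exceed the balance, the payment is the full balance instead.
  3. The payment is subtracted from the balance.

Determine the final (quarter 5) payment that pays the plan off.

$1,187.40

Quarter 1: $9,428.03 +$245.13 interest = $9,673.16; pay $2,366.57 → $7,306.59
Quarter 2: $7,306.59 +$245.13 interest = $7,551.72; pay $2,366.57 → $5,185.15
Quarter 3: $5,185.15 +$245.13 interest = $5,430.28; pay $2,366.57 → $3,063.71
Quarter 4: $3,063.71 +$245.13 interest = $3,308.84; pay $2,366.57 → $942.27
Quarter 5: $942.27 +$245.13 interest = $1,187.40; pay $1,187.40 → $0.00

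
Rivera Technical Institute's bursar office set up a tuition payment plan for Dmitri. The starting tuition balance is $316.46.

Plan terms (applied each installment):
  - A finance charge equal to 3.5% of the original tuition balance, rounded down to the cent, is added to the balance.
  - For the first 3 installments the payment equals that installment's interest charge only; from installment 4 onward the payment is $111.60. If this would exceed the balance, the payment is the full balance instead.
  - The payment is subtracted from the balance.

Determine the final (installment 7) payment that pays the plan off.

$25.94

# | Opening | Interest | Payment | End bal
1 | $316.46 | $11.07 | $11.07 | $316.46
2 | $316.46 | $11.07 | $11.07 | $316.46
3 | $316.46 | $11.07 | $11.07 | $316.46
4 | $316.46 | $11.07 | $111.60 | $215.93
5 | $215.93 | $11.07 | $111.60 | $115.40
6 | $115.40 | $11.07 | $111.60 | $14.87
7 | $14.87 | $11.07 | $25.94 | $0.00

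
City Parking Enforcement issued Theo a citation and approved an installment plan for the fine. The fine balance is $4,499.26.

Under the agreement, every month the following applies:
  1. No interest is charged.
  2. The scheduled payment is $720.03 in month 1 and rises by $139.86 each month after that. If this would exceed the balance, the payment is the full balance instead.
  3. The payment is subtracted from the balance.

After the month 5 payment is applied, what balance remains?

$0.00

Month 1: opening $4,499.26; payment $720.03; balance $3,779.23
Month 2: opening $3,779.23; payment $859.89; balance $2,919.34
Month 3: opening $2,919.34; payment $999.75; balance $1,919.59
Month 4: opening $1,919.59; payment $1,139.61; balance $779.98
Month 5: opening $779.98; payment $779.98; balance $0.00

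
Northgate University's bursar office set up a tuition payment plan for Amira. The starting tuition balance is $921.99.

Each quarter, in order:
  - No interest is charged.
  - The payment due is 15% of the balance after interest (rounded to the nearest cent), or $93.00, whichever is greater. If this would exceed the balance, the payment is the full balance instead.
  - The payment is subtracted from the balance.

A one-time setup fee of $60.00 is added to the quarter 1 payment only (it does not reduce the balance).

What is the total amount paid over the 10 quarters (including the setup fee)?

Quarter 1: opening $921.99; payment $138.30 (+ $60.00 fee); balance $783.69
Quarter 2: opening $783.69; payment $117.55; balance $666.14
Quarter 3: opening $666.14; payment $99.92; balance $566.22
Quarter 4: opening $566.22; payment $93.00; balance $473.22
Quarter 5: opening $473.22; payment $93.00; balance $380.22
Quarter 6: opening $380.22; payment $93.00; balance $287.22
Quarter 7: opening $287.22; payment $93.00; balance $194.22
Quarter 8: opening $194.22; payment $93.00; balance $101.22
Quarter 9: opening $101.22; payment $93.00; balance $8.22
Quarter 10: opening $8.22; payment $8.22; balance $0.00
Total paid: $981.99

$981.99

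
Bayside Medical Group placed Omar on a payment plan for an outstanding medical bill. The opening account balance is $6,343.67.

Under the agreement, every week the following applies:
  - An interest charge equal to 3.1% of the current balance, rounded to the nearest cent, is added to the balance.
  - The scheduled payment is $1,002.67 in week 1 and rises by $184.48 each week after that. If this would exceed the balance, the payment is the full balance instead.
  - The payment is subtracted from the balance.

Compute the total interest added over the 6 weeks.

$672.20

Week 1: opening $6,343.67; interest $196.65 → $6,540.32; payment $1,002.67; balance $5,537.65
Week 2: opening $5,537.65; interest $171.67 → $5,709.32; payment $1,187.15; balance $4,522.17
Week 3: opening $4,522.17; interest $140.19 → $4,662.36; payment $1,371.63; balance $3,290.73
Week 4: opening $3,290.73; interest $102.01 → $3,392.74; payment $1,556.11; balance $1,836.63
Week 5: opening $1,836.63; interest $56.94 → $1,893.57; payment $1,740.59; balance $152.98
Week 6: opening $152.98; interest $4.74 → $157.72; payment $157.72; balance $0.00
Total interest: $196.65 + $171.67 + $140.19 + $102.01 + $56.94 + $4.74 = $672.20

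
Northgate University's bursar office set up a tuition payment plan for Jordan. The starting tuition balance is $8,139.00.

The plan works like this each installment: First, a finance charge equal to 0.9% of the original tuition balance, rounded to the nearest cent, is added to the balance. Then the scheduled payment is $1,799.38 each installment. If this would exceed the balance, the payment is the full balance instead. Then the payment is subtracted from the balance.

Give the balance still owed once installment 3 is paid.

Installment 1: $8,139.00 +$73.25 interest = $8,212.25; pay $1,799.38 → $6,412.87
Installment 2: $6,412.87 +$73.25 interest = $6,486.12; pay $1,799.38 → $4,686.74
Installment 3: $4,686.74 +$73.25 interest = $4,759.99; pay $1,799.38 → $2,960.61

$2,960.61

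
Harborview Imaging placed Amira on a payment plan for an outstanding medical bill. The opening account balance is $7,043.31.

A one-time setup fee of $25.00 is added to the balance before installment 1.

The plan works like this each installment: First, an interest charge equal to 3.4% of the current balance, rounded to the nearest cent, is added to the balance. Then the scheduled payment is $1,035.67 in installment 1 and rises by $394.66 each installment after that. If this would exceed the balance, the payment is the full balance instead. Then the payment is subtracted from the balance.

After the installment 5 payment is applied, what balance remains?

$0.00

Installment 1: $7,068.31 +$240.32 interest = $7,308.63; pay $1,035.67 → $6,272.96
Installment 2: $6,272.96 +$213.28 interest = $6,486.24; pay $1,430.33 → $5,055.91
Installment 3: $5,055.91 +$171.90 interest = $5,227.81; pay $1,824.99 → $3,402.82
Installment 4: $3,402.82 +$115.70 interest = $3,518.52; pay $2,219.65 → $1,298.87
Installment 5: $1,298.87 +$44.16 interest = $1,343.03; pay $1,343.03 → $0.00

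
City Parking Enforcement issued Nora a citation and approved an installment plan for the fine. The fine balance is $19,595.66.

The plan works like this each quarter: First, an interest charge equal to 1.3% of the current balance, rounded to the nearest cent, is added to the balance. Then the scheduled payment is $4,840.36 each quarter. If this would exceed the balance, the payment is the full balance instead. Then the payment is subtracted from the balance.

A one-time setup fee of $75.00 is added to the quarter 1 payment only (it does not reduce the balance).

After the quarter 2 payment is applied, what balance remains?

Quarter 1: $19,595.66 +$254.74 interest = $19,850.40; pay $4,840.36 (+ $75.00 fee) → $15,010.04
Quarter 2: $15,010.04 +$195.13 interest = $15,205.17; pay $4,840.36 → $10,364.81

$10,364.81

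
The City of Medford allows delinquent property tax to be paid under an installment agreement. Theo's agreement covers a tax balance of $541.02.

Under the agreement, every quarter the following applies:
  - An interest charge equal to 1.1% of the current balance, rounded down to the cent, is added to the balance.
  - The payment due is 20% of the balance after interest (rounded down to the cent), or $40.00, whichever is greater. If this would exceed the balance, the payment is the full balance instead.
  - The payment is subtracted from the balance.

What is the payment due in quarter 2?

Quarter 1: $541.02 +$5.95 interest = $546.97; pay $109.39 → $437.58
Quarter 2: $437.58 +$4.81 interest = $442.39; pay $88.47 → $353.92

$88.47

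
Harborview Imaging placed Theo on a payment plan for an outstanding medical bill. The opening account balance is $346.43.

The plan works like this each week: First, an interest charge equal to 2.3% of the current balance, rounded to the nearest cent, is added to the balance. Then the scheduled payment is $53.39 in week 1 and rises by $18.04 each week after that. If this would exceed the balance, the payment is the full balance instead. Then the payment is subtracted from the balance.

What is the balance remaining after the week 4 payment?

Week 1: opening $346.43; interest $7.97 → $354.40; payment $53.39; balance $301.01
Week 2: opening $301.01; interest $6.92 → $307.93; payment $71.43; balance $236.50
Week 3: opening $236.50; interest $5.44 → $241.94; payment $89.47; balance $152.47
Week 4: opening $152.47; interest $3.51 → $155.98; payment $107.51; balance $48.47

$48.47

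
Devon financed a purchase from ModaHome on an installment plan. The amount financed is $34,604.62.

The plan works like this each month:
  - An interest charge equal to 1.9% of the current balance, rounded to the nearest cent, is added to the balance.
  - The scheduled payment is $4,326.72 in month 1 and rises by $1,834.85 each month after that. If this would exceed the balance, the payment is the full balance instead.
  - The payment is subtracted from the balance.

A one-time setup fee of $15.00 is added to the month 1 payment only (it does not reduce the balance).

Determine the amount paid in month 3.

Month 1: opening $34,604.62; interest $657.49 → $35,262.11; payment $4,326.72 (+ $15.00 fee); balance $30,935.39
Month 2: opening $30,935.39; interest $587.77 → $31,523.16; payment $6,161.57; balance $25,361.59
Month 3: opening $25,361.59; interest $481.87 → $25,843.46; payment $7,996.42; balance $17,847.04

$7,996.42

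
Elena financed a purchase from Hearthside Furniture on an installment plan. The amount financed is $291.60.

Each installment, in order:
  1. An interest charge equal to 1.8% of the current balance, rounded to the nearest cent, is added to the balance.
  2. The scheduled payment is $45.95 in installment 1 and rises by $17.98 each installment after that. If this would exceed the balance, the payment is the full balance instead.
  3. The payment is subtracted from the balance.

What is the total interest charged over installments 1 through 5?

Installment 1: $291.60 +$5.25 interest = $296.85; pay $45.95 → $250.90
Installment 2: $250.90 +$4.52 interest = $255.42; pay $63.93 → $191.49
Installment 3: $191.49 +$3.45 interest = $194.94; pay $81.91 → $113.03
Installment 4: $113.03 +$2.03 interest = $115.06; pay $99.89 → $15.17
Installment 5: $15.17 +$0.27 interest = $15.44; pay $15.44 → $0.00
Total interest: $5.25 + $4.52 + $3.45 + $2.03 + $0.27 = $15.52

$15.52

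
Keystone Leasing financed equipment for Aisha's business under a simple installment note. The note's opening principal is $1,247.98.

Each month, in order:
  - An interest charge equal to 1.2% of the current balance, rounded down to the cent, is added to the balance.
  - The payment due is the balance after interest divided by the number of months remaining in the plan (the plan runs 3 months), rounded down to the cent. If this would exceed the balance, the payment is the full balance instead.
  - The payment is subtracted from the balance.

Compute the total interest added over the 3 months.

Month 1: $1,247.98 +$14.97 interest = $1,262.95; pay $420.98 → $841.97
Month 2: $841.97 +$10.10 interest = $852.07; pay $426.03 → $426.04
Month 3: $426.04 +$5.11 interest = $431.15; pay $431.15 → $0.00
Total interest: $14.97 + $10.10 + $5.11 = $30.18

$30.18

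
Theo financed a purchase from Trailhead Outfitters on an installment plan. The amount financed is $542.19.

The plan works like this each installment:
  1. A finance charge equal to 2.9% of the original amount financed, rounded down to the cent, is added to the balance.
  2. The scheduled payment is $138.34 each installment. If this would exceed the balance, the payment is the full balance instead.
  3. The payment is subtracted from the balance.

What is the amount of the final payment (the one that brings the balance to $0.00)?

# | Opening | Interest | Payment | End bal
1 | $542.19 | $15.72 | $138.34 | $419.57
2 | $419.57 | $15.72 | $138.34 | $296.95
3 | $296.95 | $15.72 | $138.34 | $174.33
4 | $174.33 | $15.72 | $138.34 | $51.71
5 | $51.71 | $15.72 | $67.43 | $0.00

$67.43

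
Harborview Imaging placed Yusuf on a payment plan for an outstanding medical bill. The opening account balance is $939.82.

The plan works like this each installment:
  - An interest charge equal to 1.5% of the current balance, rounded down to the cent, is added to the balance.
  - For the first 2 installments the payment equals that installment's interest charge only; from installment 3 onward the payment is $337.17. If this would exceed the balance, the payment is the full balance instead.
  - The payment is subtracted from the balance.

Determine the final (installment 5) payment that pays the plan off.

# | Opening | Interest | Payment | End bal
1 | $939.82 | $14.09 | $14.09 | $939.82
2 | $939.82 | $14.09 | $14.09 | $939.82
3 | $939.82 | $14.09 | $337.17 | $616.74
4 | $616.74 | $9.25 | $337.17 | $288.82
5 | $288.82 | $4.33 | $293.15 | $0.00

$293.15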